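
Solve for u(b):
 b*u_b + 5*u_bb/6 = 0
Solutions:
 u(b) = C1 + C2*erf(sqrt(15)*b/5)


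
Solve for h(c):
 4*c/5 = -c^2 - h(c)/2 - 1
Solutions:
 h(c) = -2*c^2 - 8*c/5 - 2


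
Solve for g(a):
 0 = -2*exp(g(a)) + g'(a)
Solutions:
 g(a) = log(-1/(C1 + 2*a))


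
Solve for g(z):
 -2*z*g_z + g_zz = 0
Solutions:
 g(z) = C1 + C2*erfi(z)


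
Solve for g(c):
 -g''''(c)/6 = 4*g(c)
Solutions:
 g(c) = (C1*sin(6^(1/4)*c) + C2*cos(6^(1/4)*c))*exp(-6^(1/4)*c) + (C3*sin(6^(1/4)*c) + C4*cos(6^(1/4)*c))*exp(6^(1/4)*c)


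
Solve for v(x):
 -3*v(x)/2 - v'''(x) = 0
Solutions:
 v(x) = C3*exp(-2^(2/3)*3^(1/3)*x/2) + (C1*sin(2^(2/3)*3^(5/6)*x/4) + C2*cos(2^(2/3)*3^(5/6)*x/4))*exp(2^(2/3)*3^(1/3)*x/4)


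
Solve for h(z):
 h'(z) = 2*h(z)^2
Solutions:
 h(z) = -1/(C1 + 2*z)


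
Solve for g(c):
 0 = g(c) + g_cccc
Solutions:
 g(c) = (C1*sin(sqrt(2)*c/2) + C2*cos(sqrt(2)*c/2))*exp(-sqrt(2)*c/2) + (C3*sin(sqrt(2)*c/2) + C4*cos(sqrt(2)*c/2))*exp(sqrt(2)*c/2)


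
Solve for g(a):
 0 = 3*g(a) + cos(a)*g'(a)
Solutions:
 g(a) = C1*(sin(a) - 1)^(3/2)/(sin(a) + 1)^(3/2)


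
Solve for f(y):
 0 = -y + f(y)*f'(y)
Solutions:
 f(y) = -sqrt(C1 + y^2)
 f(y) = sqrt(C1 + y^2)


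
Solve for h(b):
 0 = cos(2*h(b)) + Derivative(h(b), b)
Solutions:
 h(b) = -asin((C1 + exp(4*b))/(C1 - exp(4*b)))/2 + pi/2
 h(b) = asin((C1 + exp(4*b))/(C1 - exp(4*b)))/2


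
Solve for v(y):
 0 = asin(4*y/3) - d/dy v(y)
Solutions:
 v(y) = C1 + y*asin(4*y/3) + sqrt(9 - 16*y^2)/4


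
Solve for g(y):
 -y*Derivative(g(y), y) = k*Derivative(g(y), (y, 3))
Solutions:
 g(y) = C1 + Integral(C2*airyai(y*(-1/k)^(1/3)) + C3*airybi(y*(-1/k)^(1/3)), y)


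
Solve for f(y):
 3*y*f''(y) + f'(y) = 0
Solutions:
 f(y) = C1 + C2*y^(2/3)


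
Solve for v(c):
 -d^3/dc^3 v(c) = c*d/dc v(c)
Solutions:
 v(c) = C1 + Integral(C2*airyai(-c) + C3*airybi(-c), c)


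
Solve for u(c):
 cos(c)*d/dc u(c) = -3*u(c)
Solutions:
 u(c) = C1*(sin(c) - 1)^(3/2)/(sin(c) + 1)^(3/2)


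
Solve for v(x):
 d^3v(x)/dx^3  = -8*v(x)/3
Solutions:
 v(x) = C3*exp(-2*3^(2/3)*x/3) + (C1*sin(3^(1/6)*x) + C2*cos(3^(1/6)*x))*exp(3^(2/3)*x/3)


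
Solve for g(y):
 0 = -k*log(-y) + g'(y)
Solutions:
 g(y) = C1 + k*y*log(-y) - k*y


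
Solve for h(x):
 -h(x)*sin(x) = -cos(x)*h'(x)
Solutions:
 h(x) = C1/cos(x)


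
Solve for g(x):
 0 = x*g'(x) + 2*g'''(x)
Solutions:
 g(x) = C1 + Integral(C2*airyai(-2^(2/3)*x/2) + C3*airybi(-2^(2/3)*x/2), x)


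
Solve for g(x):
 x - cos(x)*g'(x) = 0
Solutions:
 g(x) = C1 + Integral(x/cos(x), x)


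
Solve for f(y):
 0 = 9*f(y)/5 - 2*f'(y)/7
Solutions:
 f(y) = C1*exp(63*y/10)


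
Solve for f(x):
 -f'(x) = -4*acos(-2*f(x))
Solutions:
 Integral(1/acos(-2*_y), (_y, f(x))) = C1 + 4*x


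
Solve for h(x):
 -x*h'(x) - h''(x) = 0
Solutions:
 h(x) = C1 + C2*erf(sqrt(2)*x/2)


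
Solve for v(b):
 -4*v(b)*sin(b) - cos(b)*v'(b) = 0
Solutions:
 v(b) = C1*cos(b)^4


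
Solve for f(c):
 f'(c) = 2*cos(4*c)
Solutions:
 f(c) = C1 + sin(4*c)/2


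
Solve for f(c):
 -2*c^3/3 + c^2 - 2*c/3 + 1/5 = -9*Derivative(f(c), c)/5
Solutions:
 f(c) = C1 + 5*c^4/54 - 5*c^3/27 + 5*c^2/27 - c/9


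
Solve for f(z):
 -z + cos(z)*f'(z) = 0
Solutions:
 f(z) = C1 + Integral(z/cos(z), z)


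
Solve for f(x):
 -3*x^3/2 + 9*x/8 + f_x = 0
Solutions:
 f(x) = C1 + 3*x^4/8 - 9*x^2/16


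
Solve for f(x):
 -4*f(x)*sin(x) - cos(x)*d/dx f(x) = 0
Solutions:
 f(x) = C1*cos(x)^4


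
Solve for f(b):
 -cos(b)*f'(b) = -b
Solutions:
 f(b) = C1 + Integral(b/cos(b), b)


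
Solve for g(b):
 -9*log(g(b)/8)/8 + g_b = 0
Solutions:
 8*Integral(1/(-log(_y) + 3*log(2)), (_y, g(b)))/9 = C1 - b


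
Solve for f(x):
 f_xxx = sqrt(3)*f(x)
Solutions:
 f(x) = C3*exp(3^(1/6)*x) + (C1*sin(3^(2/3)*x/2) + C2*cos(3^(2/3)*x/2))*exp(-3^(1/6)*x/2)


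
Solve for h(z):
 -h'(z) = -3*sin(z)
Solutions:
 h(z) = C1 - 3*cos(z)


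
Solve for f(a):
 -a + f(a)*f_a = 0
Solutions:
 f(a) = -sqrt(C1 + a^2)
 f(a) = sqrt(C1 + a^2)


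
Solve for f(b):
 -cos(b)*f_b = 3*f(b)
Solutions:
 f(b) = C1*(sin(b) - 1)^(3/2)/(sin(b) + 1)^(3/2)


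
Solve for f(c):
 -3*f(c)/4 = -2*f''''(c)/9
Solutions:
 f(c) = C1*exp(-2^(1/4)*3^(3/4)*c/2) + C2*exp(2^(1/4)*3^(3/4)*c/2) + C3*sin(2^(1/4)*3^(3/4)*c/2) + C4*cos(2^(1/4)*3^(3/4)*c/2)


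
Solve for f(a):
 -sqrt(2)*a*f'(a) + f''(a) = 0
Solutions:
 f(a) = C1 + C2*erfi(2^(3/4)*a/2)


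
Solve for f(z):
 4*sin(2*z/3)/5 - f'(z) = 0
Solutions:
 f(z) = C1 - 6*cos(2*z/3)/5


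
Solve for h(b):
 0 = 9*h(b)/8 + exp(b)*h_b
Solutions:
 h(b) = C1*exp(9*exp(-b)/8)


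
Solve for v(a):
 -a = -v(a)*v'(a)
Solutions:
 v(a) = -sqrt(C1 + a^2)
 v(a) = sqrt(C1 + a^2)


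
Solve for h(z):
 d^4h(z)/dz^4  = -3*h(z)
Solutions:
 h(z) = (C1*sin(sqrt(2)*3^(1/4)*z/2) + C2*cos(sqrt(2)*3^(1/4)*z/2))*exp(-sqrt(2)*3^(1/4)*z/2) + (C3*sin(sqrt(2)*3^(1/4)*z/2) + C4*cos(sqrt(2)*3^(1/4)*z/2))*exp(sqrt(2)*3^(1/4)*z/2)


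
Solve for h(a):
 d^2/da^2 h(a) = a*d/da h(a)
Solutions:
 h(a) = C1 + C2*erfi(sqrt(2)*a/2)


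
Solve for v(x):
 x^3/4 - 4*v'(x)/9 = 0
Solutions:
 v(x) = C1 + 9*x^4/64


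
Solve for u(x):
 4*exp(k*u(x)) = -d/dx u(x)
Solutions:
 u(x) = Piecewise((log(1/(C1*k + 4*k*x))/k, Ne(k, 0)), (nan, True))
 u(x) = Piecewise((C1 - 4*x, Eq(k, 0)), (nan, True))


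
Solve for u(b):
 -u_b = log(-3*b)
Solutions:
 u(b) = C1 - b*log(-b) + b*(1 - log(3))


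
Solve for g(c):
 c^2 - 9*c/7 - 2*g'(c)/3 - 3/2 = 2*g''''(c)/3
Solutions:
 g(c) = C1 + C4*exp(-c) + c^3/2 - 27*c^2/28 - 9*c/4 + (C2*sin(sqrt(3)*c/2) + C3*cos(sqrt(3)*c/2))*exp(c/2)


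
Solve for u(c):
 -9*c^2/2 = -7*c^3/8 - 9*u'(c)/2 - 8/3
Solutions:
 u(c) = C1 - 7*c^4/144 + c^3/3 - 16*c/27


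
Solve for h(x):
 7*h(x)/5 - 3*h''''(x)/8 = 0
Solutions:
 h(x) = C1*exp(-15^(3/4)*56^(1/4)*x/15) + C2*exp(15^(3/4)*56^(1/4)*x/15) + C3*sin(15^(3/4)*56^(1/4)*x/15) + C4*cos(15^(3/4)*56^(1/4)*x/15)


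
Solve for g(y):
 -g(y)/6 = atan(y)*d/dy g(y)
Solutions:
 g(y) = C1*exp(-Integral(1/atan(y), y)/6)


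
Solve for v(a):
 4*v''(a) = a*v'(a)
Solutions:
 v(a) = C1 + C2*erfi(sqrt(2)*a/4)


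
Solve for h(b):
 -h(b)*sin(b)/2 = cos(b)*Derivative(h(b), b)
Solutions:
 h(b) = C1*sqrt(cos(b))


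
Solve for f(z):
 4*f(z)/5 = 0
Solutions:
 f(z) = 0


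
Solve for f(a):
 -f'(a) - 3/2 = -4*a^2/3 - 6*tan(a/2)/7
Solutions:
 f(a) = C1 + 4*a^3/9 - 3*a/2 - 12*log(cos(a/2))/7


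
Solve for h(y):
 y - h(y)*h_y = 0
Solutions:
 h(y) = -sqrt(C1 + y^2)
 h(y) = sqrt(C1 + y^2)


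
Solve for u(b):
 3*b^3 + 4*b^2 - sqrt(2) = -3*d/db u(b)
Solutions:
 u(b) = C1 - b^4/4 - 4*b^3/9 + sqrt(2)*b/3


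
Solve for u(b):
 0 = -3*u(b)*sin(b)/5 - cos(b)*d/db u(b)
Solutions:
 u(b) = C1*cos(b)^(3/5)


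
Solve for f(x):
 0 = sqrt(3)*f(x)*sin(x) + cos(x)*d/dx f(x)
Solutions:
 f(x) = C1*cos(x)^(sqrt(3))


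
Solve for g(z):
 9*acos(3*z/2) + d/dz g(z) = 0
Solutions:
 g(z) = C1 - 9*z*acos(3*z/2) + 3*sqrt(4 - 9*z^2)


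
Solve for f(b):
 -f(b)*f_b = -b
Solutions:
 f(b) = -sqrt(C1 + b^2)
 f(b) = sqrt(C1 + b^2)


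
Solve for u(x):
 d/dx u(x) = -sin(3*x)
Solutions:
 u(x) = C1 + cos(3*x)/3


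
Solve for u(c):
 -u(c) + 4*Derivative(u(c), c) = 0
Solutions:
 u(c) = C1*exp(c/4)


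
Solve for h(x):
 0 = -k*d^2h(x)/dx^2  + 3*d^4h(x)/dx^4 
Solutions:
 h(x) = C1 + C2*x + C3*exp(-sqrt(3)*sqrt(k)*x/3) + C4*exp(sqrt(3)*sqrt(k)*x/3)


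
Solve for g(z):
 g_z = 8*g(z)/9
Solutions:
 g(z) = C1*exp(8*z/9)


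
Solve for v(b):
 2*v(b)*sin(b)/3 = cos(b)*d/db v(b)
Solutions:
 v(b) = C1/cos(b)^(2/3)


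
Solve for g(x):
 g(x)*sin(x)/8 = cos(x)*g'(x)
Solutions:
 g(x) = C1/cos(x)^(1/8)


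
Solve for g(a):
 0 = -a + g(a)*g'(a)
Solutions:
 g(a) = -sqrt(C1 + a^2)
 g(a) = sqrt(C1 + a^2)


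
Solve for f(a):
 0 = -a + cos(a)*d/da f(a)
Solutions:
 f(a) = C1 + Integral(a/cos(a), a)


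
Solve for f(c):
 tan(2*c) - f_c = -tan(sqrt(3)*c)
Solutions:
 f(c) = C1 - log(cos(2*c))/2 - sqrt(3)*log(cos(sqrt(3)*c))/3


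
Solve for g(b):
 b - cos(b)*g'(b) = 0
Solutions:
 g(b) = C1 + Integral(b/cos(b), b)


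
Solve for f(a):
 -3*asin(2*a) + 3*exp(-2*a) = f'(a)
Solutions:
 f(a) = C1 - 3*a*asin(2*a) - 3*sqrt(1 - 4*a^2)/2 - 3*exp(-2*a)/2


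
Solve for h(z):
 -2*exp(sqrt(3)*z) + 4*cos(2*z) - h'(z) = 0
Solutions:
 h(z) = C1 - 2*sqrt(3)*exp(sqrt(3)*z)/3 + 2*sin(2*z)


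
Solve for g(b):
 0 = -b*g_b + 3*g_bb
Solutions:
 g(b) = C1 + C2*erfi(sqrt(6)*b/6)


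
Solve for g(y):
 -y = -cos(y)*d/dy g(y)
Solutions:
 g(y) = C1 + Integral(y/cos(y), y)


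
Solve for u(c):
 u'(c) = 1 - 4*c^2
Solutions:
 u(c) = C1 - 4*c^3/3 + c


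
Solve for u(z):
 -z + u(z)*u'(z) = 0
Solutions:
 u(z) = -sqrt(C1 + z^2)
 u(z) = sqrt(C1 + z^2)


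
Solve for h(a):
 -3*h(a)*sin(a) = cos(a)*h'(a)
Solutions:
 h(a) = C1*cos(a)^3


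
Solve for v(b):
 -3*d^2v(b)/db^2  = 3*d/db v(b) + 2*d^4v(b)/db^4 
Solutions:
 v(b) = C1 + C2*exp(-2^(1/3)*b*(-(3 + sqrt(11))^(1/3) + 2^(1/3)/(3 + sqrt(11))^(1/3))/4)*sin(2^(1/3)*sqrt(3)*b*(2^(1/3)/(3 + sqrt(11))^(1/3) + (3 + sqrt(11))^(1/3))/4) + C3*exp(-2^(1/3)*b*(-(3 + sqrt(11))^(1/3) + 2^(1/3)/(3 + sqrt(11))^(1/3))/4)*cos(2^(1/3)*sqrt(3)*b*(2^(1/3)/(3 + sqrt(11))^(1/3) + (3 + sqrt(11))^(1/3))/4) + C4*exp(2^(1/3)*b*(-(3 + sqrt(11))^(1/3) + 2^(1/3)/(3 + sqrt(11))^(1/3))/2)


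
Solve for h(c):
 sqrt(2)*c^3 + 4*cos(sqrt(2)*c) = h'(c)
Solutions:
 h(c) = C1 + sqrt(2)*c^4/4 + 2*sqrt(2)*sin(sqrt(2)*c)


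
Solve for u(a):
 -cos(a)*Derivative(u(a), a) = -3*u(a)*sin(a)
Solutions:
 u(a) = C1/cos(a)^3


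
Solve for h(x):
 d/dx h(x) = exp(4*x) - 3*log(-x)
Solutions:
 h(x) = C1 - 3*x*log(-x) + 3*x + exp(4*x)/4


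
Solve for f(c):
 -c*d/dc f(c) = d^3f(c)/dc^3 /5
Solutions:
 f(c) = C1 + Integral(C2*airyai(-5^(1/3)*c) + C3*airybi(-5^(1/3)*c), c)


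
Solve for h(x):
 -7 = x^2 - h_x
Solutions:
 h(x) = C1 + x^3/3 + 7*x


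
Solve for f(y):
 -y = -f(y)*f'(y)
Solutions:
 f(y) = -sqrt(C1 + y^2)
 f(y) = sqrt(C1 + y^2)


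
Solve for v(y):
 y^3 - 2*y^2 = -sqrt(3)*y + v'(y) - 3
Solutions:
 v(y) = C1 + y^4/4 - 2*y^3/3 + sqrt(3)*y^2/2 + 3*y


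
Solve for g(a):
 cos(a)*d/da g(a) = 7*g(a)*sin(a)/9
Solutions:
 g(a) = C1/cos(a)^(7/9)


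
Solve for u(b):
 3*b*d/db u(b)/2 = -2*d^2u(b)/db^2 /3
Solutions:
 u(b) = C1 + C2*erf(3*sqrt(2)*b/4)


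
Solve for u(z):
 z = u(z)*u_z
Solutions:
 u(z) = -sqrt(C1 + z^2)
 u(z) = sqrt(C1 + z^2)


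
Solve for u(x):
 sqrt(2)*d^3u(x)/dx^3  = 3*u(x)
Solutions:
 u(x) = C3*exp(2^(5/6)*3^(1/3)*x/2) + (C1*sin(6^(5/6)*x/4) + C2*cos(6^(5/6)*x/4))*exp(-2^(5/6)*3^(1/3)*x/4)


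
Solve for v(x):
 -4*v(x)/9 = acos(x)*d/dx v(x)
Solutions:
 v(x) = C1*exp(-4*Integral(1/acos(x), x)/9)


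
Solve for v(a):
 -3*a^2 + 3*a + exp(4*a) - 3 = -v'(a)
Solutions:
 v(a) = C1 + a^3 - 3*a^2/2 + 3*a - exp(4*a)/4


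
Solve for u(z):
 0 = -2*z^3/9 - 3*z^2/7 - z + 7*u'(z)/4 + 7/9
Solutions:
 u(z) = C1 + 2*z^4/63 + 4*z^3/49 + 2*z^2/7 - 4*z/9


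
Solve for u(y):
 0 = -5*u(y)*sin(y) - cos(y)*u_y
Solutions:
 u(y) = C1*cos(y)^5


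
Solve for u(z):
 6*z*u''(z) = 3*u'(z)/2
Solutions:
 u(z) = C1 + C2*z^(5/4)


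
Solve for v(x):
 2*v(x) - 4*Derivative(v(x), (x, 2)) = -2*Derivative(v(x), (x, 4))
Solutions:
 v(x) = (C1 + C2*x)*exp(-x) + (C3 + C4*x)*exp(x)


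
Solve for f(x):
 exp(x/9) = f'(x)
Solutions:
 f(x) = C1 + 9*exp(x/9)


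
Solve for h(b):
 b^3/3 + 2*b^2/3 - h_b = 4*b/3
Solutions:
 h(b) = C1 + b^4/12 + 2*b^3/9 - 2*b^2/3


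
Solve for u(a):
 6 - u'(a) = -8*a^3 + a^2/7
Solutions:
 u(a) = C1 + 2*a^4 - a^3/21 + 6*a


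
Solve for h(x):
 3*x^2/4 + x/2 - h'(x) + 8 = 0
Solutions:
 h(x) = C1 + x^3/4 + x^2/4 + 8*x


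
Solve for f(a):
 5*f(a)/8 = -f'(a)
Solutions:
 f(a) = C1*exp(-5*a/8)


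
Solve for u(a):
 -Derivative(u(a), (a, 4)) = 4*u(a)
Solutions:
 u(a) = (C1*sin(a) + C2*cos(a))*exp(-a) + (C3*sin(a) + C4*cos(a))*exp(a)


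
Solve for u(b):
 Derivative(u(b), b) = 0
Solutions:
 u(b) = C1


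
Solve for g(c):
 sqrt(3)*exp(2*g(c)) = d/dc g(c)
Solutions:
 g(c) = log(-sqrt(-1/(C1 + sqrt(3)*c))) - log(2)/2
 g(c) = log(-1/(C1 + sqrt(3)*c))/2 - log(2)/2


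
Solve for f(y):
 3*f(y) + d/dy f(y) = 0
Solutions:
 f(y) = C1*exp(-3*y)


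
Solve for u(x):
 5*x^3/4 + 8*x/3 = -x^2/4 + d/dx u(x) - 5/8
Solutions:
 u(x) = C1 + 5*x^4/16 + x^3/12 + 4*x^2/3 + 5*x/8


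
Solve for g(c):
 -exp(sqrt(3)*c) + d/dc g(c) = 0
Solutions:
 g(c) = C1 + sqrt(3)*exp(sqrt(3)*c)/3


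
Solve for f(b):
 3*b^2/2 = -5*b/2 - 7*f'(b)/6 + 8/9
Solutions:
 f(b) = C1 - 3*b^3/7 - 15*b^2/14 + 16*b/21


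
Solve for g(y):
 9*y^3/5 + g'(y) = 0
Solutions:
 g(y) = C1 - 9*y^4/20


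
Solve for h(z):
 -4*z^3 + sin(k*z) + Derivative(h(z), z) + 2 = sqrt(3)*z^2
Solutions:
 h(z) = C1 + z^4 + sqrt(3)*z^3/3 - 2*z + cos(k*z)/k


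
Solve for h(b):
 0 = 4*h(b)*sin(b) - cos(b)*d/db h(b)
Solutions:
 h(b) = C1/cos(b)^4


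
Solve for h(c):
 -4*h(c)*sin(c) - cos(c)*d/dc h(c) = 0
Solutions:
 h(c) = C1*cos(c)^4


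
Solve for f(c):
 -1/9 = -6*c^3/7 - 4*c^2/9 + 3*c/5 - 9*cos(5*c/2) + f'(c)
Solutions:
 f(c) = C1 + 3*c^4/14 + 4*c^3/27 - 3*c^2/10 - c/9 + 18*sin(5*c/2)/5


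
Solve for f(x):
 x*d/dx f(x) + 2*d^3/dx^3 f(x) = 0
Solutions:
 f(x) = C1 + Integral(C2*airyai(-2^(2/3)*x/2) + C3*airybi(-2^(2/3)*x/2), x)


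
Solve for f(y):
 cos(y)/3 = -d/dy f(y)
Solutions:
 f(y) = C1 - sin(y)/3


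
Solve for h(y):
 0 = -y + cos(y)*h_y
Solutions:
 h(y) = C1 + Integral(y/cos(y), y)


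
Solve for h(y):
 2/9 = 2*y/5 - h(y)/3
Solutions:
 h(y) = 6*y/5 - 2/3


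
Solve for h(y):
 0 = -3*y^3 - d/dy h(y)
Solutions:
 h(y) = C1 - 3*y^4/4


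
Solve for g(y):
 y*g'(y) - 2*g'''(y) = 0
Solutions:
 g(y) = C1 + Integral(C2*airyai(2^(2/3)*y/2) + C3*airybi(2^(2/3)*y/2), y)


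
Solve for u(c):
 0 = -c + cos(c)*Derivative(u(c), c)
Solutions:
 u(c) = C1 + Integral(c/cos(c), c)


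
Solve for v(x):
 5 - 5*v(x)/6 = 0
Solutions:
 v(x) = 6


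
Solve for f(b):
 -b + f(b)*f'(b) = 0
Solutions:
 f(b) = -sqrt(C1 + b^2)
 f(b) = sqrt(C1 + b^2)


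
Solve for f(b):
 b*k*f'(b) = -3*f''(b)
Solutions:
 f(b) = Piecewise((-sqrt(6)*sqrt(pi)*C1*erf(sqrt(6)*b*sqrt(k)/6)/(2*sqrt(k)) - C2, (k > 0) | (k < 0)), (-C1*b - C2, True))


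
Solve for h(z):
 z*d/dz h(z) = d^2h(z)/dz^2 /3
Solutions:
 h(z) = C1 + C2*erfi(sqrt(6)*z/2)


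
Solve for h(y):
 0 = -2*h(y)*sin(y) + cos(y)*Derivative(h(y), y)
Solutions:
 h(y) = C1/cos(y)^2


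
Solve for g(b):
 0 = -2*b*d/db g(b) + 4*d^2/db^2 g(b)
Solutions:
 g(b) = C1 + C2*erfi(b/2)


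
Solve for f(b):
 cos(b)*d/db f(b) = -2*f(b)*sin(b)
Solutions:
 f(b) = C1*cos(b)^2


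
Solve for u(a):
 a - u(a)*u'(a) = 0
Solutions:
 u(a) = -sqrt(C1 + a^2)
 u(a) = sqrt(C1 + a^2)


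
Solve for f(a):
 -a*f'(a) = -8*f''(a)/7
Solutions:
 f(a) = C1 + C2*erfi(sqrt(7)*a/4)


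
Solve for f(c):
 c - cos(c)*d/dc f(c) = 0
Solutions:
 f(c) = C1 + Integral(c/cos(c), c)


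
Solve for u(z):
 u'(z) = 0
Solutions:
 u(z) = C1


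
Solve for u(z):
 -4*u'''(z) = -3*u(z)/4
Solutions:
 u(z) = C3*exp(2^(2/3)*3^(1/3)*z/4) + (C1*sin(2^(2/3)*3^(5/6)*z/8) + C2*cos(2^(2/3)*3^(5/6)*z/8))*exp(-2^(2/3)*3^(1/3)*z/8)


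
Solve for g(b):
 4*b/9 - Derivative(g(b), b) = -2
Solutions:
 g(b) = C1 + 2*b^2/9 + 2*b


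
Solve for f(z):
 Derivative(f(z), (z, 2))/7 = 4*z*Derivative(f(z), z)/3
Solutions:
 f(z) = C1 + C2*erfi(sqrt(42)*z/3)


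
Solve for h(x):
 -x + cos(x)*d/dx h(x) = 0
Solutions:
 h(x) = C1 + Integral(x/cos(x), x)


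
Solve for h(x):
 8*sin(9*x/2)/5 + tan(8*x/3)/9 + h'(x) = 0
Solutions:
 h(x) = C1 + log(cos(8*x/3))/24 + 16*cos(9*x/2)/45


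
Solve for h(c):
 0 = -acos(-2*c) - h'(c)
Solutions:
 h(c) = C1 - c*acos(-2*c) - sqrt(1 - 4*c^2)/2


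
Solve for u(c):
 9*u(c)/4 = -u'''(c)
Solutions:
 u(c) = C3*exp(-2^(1/3)*3^(2/3)*c/2) + (C1*sin(3*2^(1/3)*3^(1/6)*c/4) + C2*cos(3*2^(1/3)*3^(1/6)*c/4))*exp(2^(1/3)*3^(2/3)*c/4)


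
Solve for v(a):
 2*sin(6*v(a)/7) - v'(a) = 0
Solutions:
 -2*a + 7*log(cos(6*v(a)/7) - 1)/12 - 7*log(cos(6*v(a)/7) + 1)/12 = C1


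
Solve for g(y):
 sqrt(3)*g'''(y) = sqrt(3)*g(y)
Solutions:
 g(y) = C3*exp(y) + (C1*sin(sqrt(3)*y/2) + C2*cos(sqrt(3)*y/2))*exp(-y/2)


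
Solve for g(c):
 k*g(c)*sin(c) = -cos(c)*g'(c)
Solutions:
 g(c) = C1*exp(k*log(cos(c)))


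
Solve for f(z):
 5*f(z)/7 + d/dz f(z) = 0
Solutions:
 f(z) = C1*exp(-5*z/7)


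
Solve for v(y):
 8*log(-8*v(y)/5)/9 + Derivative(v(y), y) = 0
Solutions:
 9*Integral(1/(log(-_y) - log(5) + 3*log(2)), (_y, v(y)))/8 = C1 - y


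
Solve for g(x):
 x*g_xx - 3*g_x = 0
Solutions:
 g(x) = C1 + C2*x^4


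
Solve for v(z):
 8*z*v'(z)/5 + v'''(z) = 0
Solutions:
 v(z) = C1 + Integral(C2*airyai(-2*5^(2/3)*z/5) + C3*airybi(-2*5^(2/3)*z/5), z)


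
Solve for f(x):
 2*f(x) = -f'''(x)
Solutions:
 f(x) = C3*exp(-2^(1/3)*x) + (C1*sin(2^(1/3)*sqrt(3)*x/2) + C2*cos(2^(1/3)*sqrt(3)*x/2))*exp(2^(1/3)*x/2)


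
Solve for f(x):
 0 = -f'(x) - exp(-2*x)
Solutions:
 f(x) = C1 + exp(-2*x)/2


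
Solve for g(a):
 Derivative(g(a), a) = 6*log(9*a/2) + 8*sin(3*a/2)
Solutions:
 g(a) = C1 + 6*a*log(a) - 6*a - 6*a*log(2) + 12*a*log(3) - 16*cos(3*a/2)/3


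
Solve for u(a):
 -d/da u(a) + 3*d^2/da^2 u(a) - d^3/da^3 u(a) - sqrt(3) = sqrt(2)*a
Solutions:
 u(a) = C1 + C2*exp(a*(3 - sqrt(5))/2) + C3*exp(a*(sqrt(5) + 3)/2) - sqrt(2)*a^2/2 - 3*sqrt(2)*a - sqrt(3)*a


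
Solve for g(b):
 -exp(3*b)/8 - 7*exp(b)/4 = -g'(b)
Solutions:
 g(b) = C1 + exp(3*b)/24 + 7*exp(b)/4


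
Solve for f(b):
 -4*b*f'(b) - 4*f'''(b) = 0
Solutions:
 f(b) = C1 + Integral(C2*airyai(-b) + C3*airybi(-b), b)


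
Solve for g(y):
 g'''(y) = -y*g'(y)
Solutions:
 g(y) = C1 + Integral(C2*airyai(-y) + C3*airybi(-y), y)


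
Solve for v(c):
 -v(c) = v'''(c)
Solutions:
 v(c) = C3*exp(-c) + (C1*sin(sqrt(3)*c/2) + C2*cos(sqrt(3)*c/2))*exp(c/2)


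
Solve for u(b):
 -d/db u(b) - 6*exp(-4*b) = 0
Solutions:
 u(b) = C1 + 3*exp(-4*b)/2


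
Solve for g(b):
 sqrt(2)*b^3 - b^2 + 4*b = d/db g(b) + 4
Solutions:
 g(b) = C1 + sqrt(2)*b^4/4 - b^3/3 + 2*b^2 - 4*b


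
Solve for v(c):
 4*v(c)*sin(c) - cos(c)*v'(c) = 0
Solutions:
 v(c) = C1/cos(c)^4


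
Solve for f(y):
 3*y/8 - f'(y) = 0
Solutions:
 f(y) = C1 + 3*y^2/16


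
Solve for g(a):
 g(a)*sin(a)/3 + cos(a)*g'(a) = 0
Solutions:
 g(a) = C1*cos(a)^(1/3)


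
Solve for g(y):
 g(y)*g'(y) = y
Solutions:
 g(y) = -sqrt(C1 + y^2)
 g(y) = sqrt(C1 + y^2)


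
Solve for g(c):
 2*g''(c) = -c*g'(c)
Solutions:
 g(c) = C1 + C2*erf(c/2)


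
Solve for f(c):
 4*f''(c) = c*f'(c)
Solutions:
 f(c) = C1 + C2*erfi(sqrt(2)*c/4)


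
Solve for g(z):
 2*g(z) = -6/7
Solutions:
 g(z) = -3/7


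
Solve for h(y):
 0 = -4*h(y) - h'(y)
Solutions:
 h(y) = C1*exp(-4*y)


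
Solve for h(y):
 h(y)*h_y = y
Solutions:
 h(y) = -sqrt(C1 + y^2)
 h(y) = sqrt(C1 + y^2)


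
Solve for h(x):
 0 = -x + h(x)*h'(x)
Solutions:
 h(x) = -sqrt(C1 + x^2)
 h(x) = sqrt(C1 + x^2)


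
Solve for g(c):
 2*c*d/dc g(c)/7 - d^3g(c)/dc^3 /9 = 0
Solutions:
 g(c) = C1 + Integral(C2*airyai(18^(1/3)*7^(2/3)*c/7) + C3*airybi(18^(1/3)*7^(2/3)*c/7), c)


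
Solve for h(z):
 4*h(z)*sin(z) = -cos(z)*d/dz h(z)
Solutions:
 h(z) = C1*cos(z)^4


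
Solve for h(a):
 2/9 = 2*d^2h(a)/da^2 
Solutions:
 h(a) = C1 + C2*a + a^2/18


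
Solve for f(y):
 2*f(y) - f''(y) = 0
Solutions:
 f(y) = C1*exp(-sqrt(2)*y) + C2*exp(sqrt(2)*y)


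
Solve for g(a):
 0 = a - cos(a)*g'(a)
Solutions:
 g(a) = C1 + Integral(a/cos(a), a)


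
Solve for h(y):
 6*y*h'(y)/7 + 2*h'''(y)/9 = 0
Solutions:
 h(y) = C1 + Integral(C2*airyai(-3*7^(2/3)*y/7) + C3*airybi(-3*7^(2/3)*y/7), y)


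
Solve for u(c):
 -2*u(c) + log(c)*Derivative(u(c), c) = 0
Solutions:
 u(c) = C1*exp(2*li(c))


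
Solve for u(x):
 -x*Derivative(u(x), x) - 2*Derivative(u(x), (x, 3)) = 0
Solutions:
 u(x) = C1 + Integral(C2*airyai(-2^(2/3)*x/2) + C3*airybi(-2^(2/3)*x/2), x)


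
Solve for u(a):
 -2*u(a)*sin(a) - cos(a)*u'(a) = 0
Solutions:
 u(a) = C1*cos(a)^2


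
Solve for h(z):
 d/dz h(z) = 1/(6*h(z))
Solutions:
 h(z) = -sqrt(C1 + 3*z)/3
 h(z) = sqrt(C1 + 3*z)/3


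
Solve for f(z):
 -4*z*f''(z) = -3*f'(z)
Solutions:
 f(z) = C1 + C2*z^(7/4)


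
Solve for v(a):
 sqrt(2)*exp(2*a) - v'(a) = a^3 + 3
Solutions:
 v(a) = C1 - a^4/4 - 3*a + sqrt(2)*exp(2*a)/2


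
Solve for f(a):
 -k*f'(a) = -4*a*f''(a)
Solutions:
 f(a) = C1 + a^(re(k)/4 + 1)*(C2*sin(log(a)*Abs(im(k))/4) + C3*cos(log(a)*im(k)/4))


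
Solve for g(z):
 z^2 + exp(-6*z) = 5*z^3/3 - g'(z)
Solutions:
 g(z) = C1 + 5*z^4/12 - z^3/3 + exp(-6*z)/6


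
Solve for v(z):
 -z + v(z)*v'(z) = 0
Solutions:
 v(z) = -sqrt(C1 + z^2)
 v(z) = sqrt(C1 + z^2)


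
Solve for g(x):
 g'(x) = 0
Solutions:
 g(x) = C1


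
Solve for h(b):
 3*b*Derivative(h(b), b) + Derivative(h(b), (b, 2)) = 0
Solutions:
 h(b) = C1 + C2*erf(sqrt(6)*b/2)


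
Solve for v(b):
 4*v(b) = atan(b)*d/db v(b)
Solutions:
 v(b) = C1*exp(4*Integral(1/atan(b), b))


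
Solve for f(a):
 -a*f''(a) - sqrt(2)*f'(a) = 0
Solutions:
 f(a) = C1 + C2*a^(1 - sqrt(2))


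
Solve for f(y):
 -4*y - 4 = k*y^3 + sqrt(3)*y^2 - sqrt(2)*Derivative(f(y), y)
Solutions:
 f(y) = C1 + sqrt(2)*k*y^4/8 + sqrt(6)*y^3/6 + sqrt(2)*y^2 + 2*sqrt(2)*y


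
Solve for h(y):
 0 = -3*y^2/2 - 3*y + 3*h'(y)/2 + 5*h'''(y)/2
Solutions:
 h(y) = C1 + C2*sin(sqrt(15)*y/5) + C3*cos(sqrt(15)*y/5) + y^3/3 + y^2 - 10*y/3


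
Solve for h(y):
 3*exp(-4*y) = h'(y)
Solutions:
 h(y) = C1 - 3*exp(-4*y)/4


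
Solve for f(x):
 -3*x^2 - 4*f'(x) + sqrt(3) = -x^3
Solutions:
 f(x) = C1 + x^4/16 - x^3/4 + sqrt(3)*x/4


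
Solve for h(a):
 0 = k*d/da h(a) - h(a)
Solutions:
 h(a) = C1*exp(a/k)


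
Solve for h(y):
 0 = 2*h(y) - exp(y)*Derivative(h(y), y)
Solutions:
 h(y) = C1*exp(-2*exp(-y))


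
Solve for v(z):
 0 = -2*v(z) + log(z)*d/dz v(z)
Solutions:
 v(z) = C1*exp(2*li(z))


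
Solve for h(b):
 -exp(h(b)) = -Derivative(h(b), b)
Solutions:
 h(b) = log(-1/(C1 + b))


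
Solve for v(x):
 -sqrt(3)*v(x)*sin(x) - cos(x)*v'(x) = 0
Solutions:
 v(x) = C1*cos(x)^(sqrt(3))


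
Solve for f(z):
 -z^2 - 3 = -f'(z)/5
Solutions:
 f(z) = C1 + 5*z^3/3 + 15*z


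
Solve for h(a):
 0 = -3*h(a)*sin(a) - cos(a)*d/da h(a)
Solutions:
 h(a) = C1*cos(a)^3


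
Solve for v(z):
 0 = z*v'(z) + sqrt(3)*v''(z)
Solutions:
 v(z) = C1 + C2*erf(sqrt(2)*3^(3/4)*z/6)


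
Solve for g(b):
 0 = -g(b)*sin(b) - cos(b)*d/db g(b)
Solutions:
 g(b) = C1*cos(b)


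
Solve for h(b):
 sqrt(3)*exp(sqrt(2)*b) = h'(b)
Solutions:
 h(b) = C1 + sqrt(6)*exp(sqrt(2)*b)/2


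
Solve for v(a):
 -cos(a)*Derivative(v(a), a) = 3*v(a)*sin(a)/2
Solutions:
 v(a) = C1*cos(a)^(3/2)


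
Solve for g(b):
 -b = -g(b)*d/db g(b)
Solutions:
 g(b) = -sqrt(C1 + b^2)
 g(b) = sqrt(C1 + b^2)


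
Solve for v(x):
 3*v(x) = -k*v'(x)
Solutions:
 v(x) = C1*exp(-3*x/k)


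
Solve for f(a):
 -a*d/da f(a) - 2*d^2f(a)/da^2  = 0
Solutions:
 f(a) = C1 + C2*erf(a/2)


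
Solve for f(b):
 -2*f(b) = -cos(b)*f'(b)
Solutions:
 f(b) = C1*(sin(b) + 1)/(sin(b) - 1)


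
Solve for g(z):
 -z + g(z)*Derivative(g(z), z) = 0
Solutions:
 g(z) = -sqrt(C1 + z^2)
 g(z) = sqrt(C1 + z^2)


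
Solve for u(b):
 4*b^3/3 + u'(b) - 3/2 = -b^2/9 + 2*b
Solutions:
 u(b) = C1 - b^4/3 - b^3/27 + b^2 + 3*b/2


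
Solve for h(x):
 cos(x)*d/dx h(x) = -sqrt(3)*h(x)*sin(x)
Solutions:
 h(x) = C1*cos(x)^(sqrt(3))


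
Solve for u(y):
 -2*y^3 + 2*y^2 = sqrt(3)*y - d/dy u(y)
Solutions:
 u(y) = C1 + y^4/2 - 2*y^3/3 + sqrt(3)*y^2/2


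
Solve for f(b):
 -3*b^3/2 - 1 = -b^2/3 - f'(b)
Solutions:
 f(b) = C1 + 3*b^4/8 - b^3/9 + b


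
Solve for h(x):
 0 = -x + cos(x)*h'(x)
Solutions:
 h(x) = C1 + Integral(x/cos(x), x)


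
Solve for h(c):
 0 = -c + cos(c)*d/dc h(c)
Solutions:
 h(c) = C1 + Integral(c/cos(c), c)


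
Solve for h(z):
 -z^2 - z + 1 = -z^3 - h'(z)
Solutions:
 h(z) = C1 - z^4/4 + z^3/3 + z^2/2 - z


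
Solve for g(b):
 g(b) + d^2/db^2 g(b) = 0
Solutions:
 g(b) = C1*sin(b) + C2*cos(b)


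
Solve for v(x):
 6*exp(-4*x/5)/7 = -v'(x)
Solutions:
 v(x) = C1 + 15*exp(-4*x/5)/14


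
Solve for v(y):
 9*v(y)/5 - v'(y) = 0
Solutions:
 v(y) = C1*exp(9*y/5)


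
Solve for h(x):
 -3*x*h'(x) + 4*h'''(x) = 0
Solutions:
 h(x) = C1 + Integral(C2*airyai(6^(1/3)*x/2) + C3*airybi(6^(1/3)*x/2), x)


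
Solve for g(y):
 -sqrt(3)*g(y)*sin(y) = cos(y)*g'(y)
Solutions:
 g(y) = C1*cos(y)^(sqrt(3))


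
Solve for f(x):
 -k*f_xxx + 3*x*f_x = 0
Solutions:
 f(x) = C1 + Integral(C2*airyai(3^(1/3)*x*(1/k)^(1/3)) + C3*airybi(3^(1/3)*x*(1/k)^(1/3)), x)


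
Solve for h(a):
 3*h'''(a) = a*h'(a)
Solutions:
 h(a) = C1 + Integral(C2*airyai(3^(2/3)*a/3) + C3*airybi(3^(2/3)*a/3), a)


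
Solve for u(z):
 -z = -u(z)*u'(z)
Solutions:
 u(z) = -sqrt(C1 + z^2)
 u(z) = sqrt(C1 + z^2)


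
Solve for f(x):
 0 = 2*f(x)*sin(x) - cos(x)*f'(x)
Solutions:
 f(x) = C1/cos(x)^2


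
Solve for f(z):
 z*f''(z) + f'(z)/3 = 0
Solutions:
 f(z) = C1 + C2*z^(2/3)


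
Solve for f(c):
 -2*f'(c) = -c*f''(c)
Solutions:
 f(c) = C1 + C2*c^3


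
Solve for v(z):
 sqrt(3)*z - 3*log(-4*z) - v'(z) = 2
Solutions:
 v(z) = C1 + sqrt(3)*z^2/2 - 3*z*log(-z) + z*(1 - 6*log(2))


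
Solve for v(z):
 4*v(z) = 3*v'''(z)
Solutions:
 v(z) = C3*exp(6^(2/3)*z/3) + (C1*sin(2^(2/3)*3^(1/6)*z/2) + C2*cos(2^(2/3)*3^(1/6)*z/2))*exp(-6^(2/3)*z/6)


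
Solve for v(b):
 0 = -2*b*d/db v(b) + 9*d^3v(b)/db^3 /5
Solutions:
 v(b) = C1 + Integral(C2*airyai(30^(1/3)*b/3) + C3*airybi(30^(1/3)*b/3), b)


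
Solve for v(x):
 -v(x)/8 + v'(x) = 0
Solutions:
 v(x) = C1*exp(x/8)


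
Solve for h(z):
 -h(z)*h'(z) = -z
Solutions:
 h(z) = -sqrt(C1 + z^2)
 h(z) = sqrt(C1 + z^2)


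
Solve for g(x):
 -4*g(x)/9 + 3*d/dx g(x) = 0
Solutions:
 g(x) = C1*exp(4*x/27)


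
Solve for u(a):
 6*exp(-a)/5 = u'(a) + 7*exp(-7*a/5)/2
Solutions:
 u(a) = C1 - 6*exp(-a)/5 + 5*exp(-7*a/5)/2


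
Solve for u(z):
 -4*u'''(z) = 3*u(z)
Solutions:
 u(z) = C3*exp(-6^(1/3)*z/2) + (C1*sin(2^(1/3)*3^(5/6)*z/4) + C2*cos(2^(1/3)*3^(5/6)*z/4))*exp(6^(1/3)*z/4)


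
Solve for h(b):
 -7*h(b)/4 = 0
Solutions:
 h(b) = 0


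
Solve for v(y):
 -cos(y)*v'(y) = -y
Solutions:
 v(y) = C1 + Integral(y/cos(y), y)


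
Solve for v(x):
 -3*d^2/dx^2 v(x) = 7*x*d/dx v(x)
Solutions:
 v(x) = C1 + C2*erf(sqrt(42)*x/6)


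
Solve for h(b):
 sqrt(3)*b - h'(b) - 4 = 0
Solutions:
 h(b) = C1 + sqrt(3)*b^2/2 - 4*b


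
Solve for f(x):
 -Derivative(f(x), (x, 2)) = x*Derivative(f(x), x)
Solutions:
 f(x) = C1 + C2*erf(sqrt(2)*x/2)


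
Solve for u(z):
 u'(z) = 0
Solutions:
 u(z) = C1


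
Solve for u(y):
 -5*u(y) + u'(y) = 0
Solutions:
 u(y) = C1*exp(5*y)


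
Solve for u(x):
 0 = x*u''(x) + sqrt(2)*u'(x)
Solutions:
 u(x) = C1 + C2*x^(1 - sqrt(2))


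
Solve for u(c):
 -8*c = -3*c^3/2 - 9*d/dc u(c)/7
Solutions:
 u(c) = C1 - 7*c^4/24 + 28*c^2/9


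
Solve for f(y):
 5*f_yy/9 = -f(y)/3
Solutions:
 f(y) = C1*sin(sqrt(15)*y/5) + C2*cos(sqrt(15)*y/5)


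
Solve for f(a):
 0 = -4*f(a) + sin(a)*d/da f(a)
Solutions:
 f(a) = C1*(cos(a)^2 - 2*cos(a) + 1)/(cos(a)^2 + 2*cos(a) + 1)


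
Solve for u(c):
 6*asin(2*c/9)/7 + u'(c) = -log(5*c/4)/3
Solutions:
 u(c) = C1 - c*log(c)/3 - 6*c*asin(2*c/9)/7 - c*log(5) + c/3 + 2*c*log(10)/3 - 3*sqrt(81 - 4*c^2)/7


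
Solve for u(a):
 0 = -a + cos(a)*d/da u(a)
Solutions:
 u(a) = C1 + Integral(a/cos(a), a)


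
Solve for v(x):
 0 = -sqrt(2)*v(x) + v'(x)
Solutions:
 v(x) = C1*exp(sqrt(2)*x)


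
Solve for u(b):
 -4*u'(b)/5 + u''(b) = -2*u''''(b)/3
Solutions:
 u(b) = C1 + C2*exp(b*(-50^(1/3)*(12 + sqrt(194))^(1/3) + 5*20^(1/3)/(12 + sqrt(194))^(1/3))/20)*sin(sqrt(3)*b*(5*20^(1/3)/(12 + sqrt(194))^(1/3) + 50^(1/3)*(12 + sqrt(194))^(1/3))/20) + C3*exp(b*(-50^(1/3)*(12 + sqrt(194))^(1/3) + 5*20^(1/3)/(12 + sqrt(194))^(1/3))/20)*cos(sqrt(3)*b*(5*20^(1/3)/(12 + sqrt(194))^(1/3) + 50^(1/3)*(12 + sqrt(194))^(1/3))/20) + C4*exp(-b*(-50^(1/3)*(12 + sqrt(194))^(1/3) + 5*20^(1/3)/(12 + sqrt(194))^(1/3))/10)


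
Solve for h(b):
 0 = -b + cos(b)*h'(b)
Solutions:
 h(b) = C1 + Integral(b/cos(b), b)


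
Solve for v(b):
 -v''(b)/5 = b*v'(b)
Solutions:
 v(b) = C1 + C2*erf(sqrt(10)*b/2)


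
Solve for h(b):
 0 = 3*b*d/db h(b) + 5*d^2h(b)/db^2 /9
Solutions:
 h(b) = C1 + C2*erf(3*sqrt(30)*b/10)


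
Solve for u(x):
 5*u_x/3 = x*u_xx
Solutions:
 u(x) = C1 + C2*x^(8/3)


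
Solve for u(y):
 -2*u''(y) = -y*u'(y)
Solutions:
 u(y) = C1 + C2*erfi(y/2)


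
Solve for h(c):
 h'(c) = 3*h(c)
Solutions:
 h(c) = C1*exp(3*c)


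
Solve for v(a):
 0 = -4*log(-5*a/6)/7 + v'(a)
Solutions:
 v(a) = C1 + 4*a*log(-a)/7 + 4*a*(-log(6) - 1 + log(5))/7


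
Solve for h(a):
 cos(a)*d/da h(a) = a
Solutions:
 h(a) = C1 + Integral(a/cos(a), a)


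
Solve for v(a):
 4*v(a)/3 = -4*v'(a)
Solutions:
 v(a) = C1*exp(-a/3)


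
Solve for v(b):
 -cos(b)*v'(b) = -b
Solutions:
 v(b) = C1 + Integral(b/cos(b), b)


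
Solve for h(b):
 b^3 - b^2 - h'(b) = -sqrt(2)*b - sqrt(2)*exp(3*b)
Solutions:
 h(b) = C1 + b^4/4 - b^3/3 + sqrt(2)*b^2/2 + sqrt(2)*exp(3*b)/3


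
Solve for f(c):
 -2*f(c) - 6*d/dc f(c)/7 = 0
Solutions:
 f(c) = C1*exp(-7*c/3)


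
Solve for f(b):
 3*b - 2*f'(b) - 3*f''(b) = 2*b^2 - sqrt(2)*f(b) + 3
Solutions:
 f(b) = C1*exp(b*(-1 + sqrt(1 + 3*sqrt(2)))/3) + C2*exp(-b*(1 + sqrt(1 + 3*sqrt(2)))/3) + sqrt(2)*b^2 - 3*sqrt(2)*b/2 + 4*b + 3 + 11*sqrt(2)/2


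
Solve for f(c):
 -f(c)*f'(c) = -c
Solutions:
 f(c) = -sqrt(C1 + c^2)
 f(c) = sqrt(C1 + c^2)


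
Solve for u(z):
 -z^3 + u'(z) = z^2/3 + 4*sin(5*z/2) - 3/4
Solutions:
 u(z) = C1 + z^4/4 + z^3/9 - 3*z/4 - 8*cos(5*z/2)/5


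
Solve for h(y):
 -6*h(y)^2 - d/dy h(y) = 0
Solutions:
 h(y) = 1/(C1 + 6*y)


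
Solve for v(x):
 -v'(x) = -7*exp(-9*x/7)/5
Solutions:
 v(x) = C1 - 49*exp(-9*x/7)/45


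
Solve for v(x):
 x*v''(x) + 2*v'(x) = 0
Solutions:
 v(x) = C1 + C2/x


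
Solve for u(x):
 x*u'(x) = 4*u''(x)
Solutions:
 u(x) = C1 + C2*erfi(sqrt(2)*x/4)


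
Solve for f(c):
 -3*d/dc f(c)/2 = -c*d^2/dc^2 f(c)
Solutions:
 f(c) = C1 + C2*c^(5/2)


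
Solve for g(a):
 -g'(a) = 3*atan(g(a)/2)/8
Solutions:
 Integral(1/atan(_y/2), (_y, g(a))) = C1 - 3*a/8


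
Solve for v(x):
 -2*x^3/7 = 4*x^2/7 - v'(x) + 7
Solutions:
 v(x) = C1 + x^4/14 + 4*x^3/21 + 7*x


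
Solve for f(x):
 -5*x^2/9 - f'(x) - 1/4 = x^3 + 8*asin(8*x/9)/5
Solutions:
 f(x) = C1 - x^4/4 - 5*x^3/27 - 8*x*asin(8*x/9)/5 - x/4 - sqrt(81 - 64*x^2)/5


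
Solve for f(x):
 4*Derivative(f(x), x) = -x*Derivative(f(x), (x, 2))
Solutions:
 f(x) = C1 + C2/x^3


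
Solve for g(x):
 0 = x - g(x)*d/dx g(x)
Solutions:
 g(x) = -sqrt(C1 + x^2)
 g(x) = sqrt(C1 + x^2)


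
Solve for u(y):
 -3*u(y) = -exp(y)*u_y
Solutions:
 u(y) = C1*exp(-3*exp(-y))


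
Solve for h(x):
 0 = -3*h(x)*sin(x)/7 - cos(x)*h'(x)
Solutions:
 h(x) = C1*cos(x)^(3/7)


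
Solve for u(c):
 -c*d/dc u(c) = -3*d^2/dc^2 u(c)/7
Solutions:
 u(c) = C1 + C2*erfi(sqrt(42)*c/6)


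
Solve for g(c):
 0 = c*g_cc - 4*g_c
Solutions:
 g(c) = C1 + C2*c^5


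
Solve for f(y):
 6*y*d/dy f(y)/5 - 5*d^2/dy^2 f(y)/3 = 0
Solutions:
 f(y) = C1 + C2*erfi(3*y/5)


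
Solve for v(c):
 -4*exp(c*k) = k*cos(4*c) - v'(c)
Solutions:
 v(c) = C1 + k*sin(4*c)/4 + 4*exp(c*k)/k


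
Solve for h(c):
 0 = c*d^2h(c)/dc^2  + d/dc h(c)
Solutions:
 h(c) = C1 + C2*log(c)


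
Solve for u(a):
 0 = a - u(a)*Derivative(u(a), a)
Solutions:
 u(a) = -sqrt(C1 + a^2)
 u(a) = sqrt(C1 + a^2)


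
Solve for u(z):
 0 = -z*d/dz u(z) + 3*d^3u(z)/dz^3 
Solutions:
 u(z) = C1 + Integral(C2*airyai(3^(2/3)*z/3) + C3*airybi(3^(2/3)*z/3), z)


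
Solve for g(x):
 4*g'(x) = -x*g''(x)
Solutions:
 g(x) = C1 + C2/x^3


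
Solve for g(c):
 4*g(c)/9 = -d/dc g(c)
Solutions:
 g(c) = C1*exp(-4*c/9)


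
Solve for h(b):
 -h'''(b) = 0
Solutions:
 h(b) = C1 + C2*b + C3*b^2


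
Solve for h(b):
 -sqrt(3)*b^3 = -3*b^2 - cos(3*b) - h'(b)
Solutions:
 h(b) = C1 + sqrt(3)*b^4/4 - b^3 - sin(3*b)/3


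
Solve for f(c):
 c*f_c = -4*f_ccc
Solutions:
 f(c) = C1 + Integral(C2*airyai(-2^(1/3)*c/2) + C3*airybi(-2^(1/3)*c/2), c)


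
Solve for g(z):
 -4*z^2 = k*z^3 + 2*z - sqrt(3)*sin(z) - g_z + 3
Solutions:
 g(z) = C1 + k*z^4/4 + 4*z^3/3 + z^2 + 3*z + sqrt(3)*cos(z)


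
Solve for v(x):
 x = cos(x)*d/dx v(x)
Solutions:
 v(x) = C1 + Integral(x/cos(x), x)


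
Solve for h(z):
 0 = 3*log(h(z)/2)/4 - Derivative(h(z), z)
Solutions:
 4*Integral(1/(-log(_y) + log(2)), (_y, h(z)))/3 = C1 - z


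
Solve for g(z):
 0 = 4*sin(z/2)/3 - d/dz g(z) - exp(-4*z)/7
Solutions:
 g(z) = C1 - 8*cos(z/2)/3 + exp(-4*z)/28


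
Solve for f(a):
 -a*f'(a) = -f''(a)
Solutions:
 f(a) = C1 + C2*erfi(sqrt(2)*a/2)


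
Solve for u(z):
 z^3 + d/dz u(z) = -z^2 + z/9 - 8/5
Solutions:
 u(z) = C1 - z^4/4 - z^3/3 + z^2/18 - 8*z/5


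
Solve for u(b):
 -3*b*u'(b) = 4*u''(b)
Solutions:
 u(b) = C1 + C2*erf(sqrt(6)*b/4)


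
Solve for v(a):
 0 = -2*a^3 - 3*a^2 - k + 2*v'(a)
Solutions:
 v(a) = C1 + a^4/4 + a^3/2 + a*k/2


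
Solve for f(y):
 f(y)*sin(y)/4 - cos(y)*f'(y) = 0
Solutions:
 f(y) = C1/cos(y)^(1/4)


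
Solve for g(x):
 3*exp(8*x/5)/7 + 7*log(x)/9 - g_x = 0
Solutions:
 g(x) = C1 + 7*x*log(x)/9 - 7*x/9 + 15*exp(8*x/5)/56


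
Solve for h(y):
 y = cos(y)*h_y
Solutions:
 h(y) = C1 + Integral(y/cos(y), y)


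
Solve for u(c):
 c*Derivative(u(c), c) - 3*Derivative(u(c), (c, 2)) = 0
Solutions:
 u(c) = C1 + C2*erfi(sqrt(6)*c/6)


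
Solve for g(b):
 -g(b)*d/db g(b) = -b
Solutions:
 g(b) = -sqrt(C1 + b^2)
 g(b) = sqrt(C1 + b^2)


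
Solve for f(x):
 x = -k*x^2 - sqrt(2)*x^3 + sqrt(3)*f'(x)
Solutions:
 f(x) = C1 + sqrt(3)*k*x^3/9 + sqrt(6)*x^4/12 + sqrt(3)*x^2/6


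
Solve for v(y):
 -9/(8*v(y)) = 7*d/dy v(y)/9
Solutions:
 v(y) = -sqrt(C1 - 567*y)/14
 v(y) = sqrt(C1 - 567*y)/14


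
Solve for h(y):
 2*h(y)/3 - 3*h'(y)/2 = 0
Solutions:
 h(y) = C1*exp(4*y/9)


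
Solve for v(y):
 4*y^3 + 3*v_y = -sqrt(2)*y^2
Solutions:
 v(y) = C1 - y^4/3 - sqrt(2)*y^3/9


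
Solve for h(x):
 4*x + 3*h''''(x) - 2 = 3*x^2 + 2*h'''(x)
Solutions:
 h(x) = C1 + C2*x + C3*x^2 + C4*exp(2*x/3) - x^5/40 - 5*x^4/48 - 19*x^3/24


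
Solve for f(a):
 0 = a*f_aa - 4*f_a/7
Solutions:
 f(a) = C1 + C2*a^(11/7)


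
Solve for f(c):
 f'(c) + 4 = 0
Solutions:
 f(c) = C1 - 4*c


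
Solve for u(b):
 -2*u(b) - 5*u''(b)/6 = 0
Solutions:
 u(b) = C1*sin(2*sqrt(15)*b/5) + C2*cos(2*sqrt(15)*b/5)


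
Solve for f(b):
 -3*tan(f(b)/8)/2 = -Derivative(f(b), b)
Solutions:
 f(b) = -8*asin(C1*exp(3*b/16)) + 8*pi
 f(b) = 8*asin(C1*exp(3*b/16))


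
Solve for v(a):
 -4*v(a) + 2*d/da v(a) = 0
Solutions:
 v(a) = C1*exp(2*a)


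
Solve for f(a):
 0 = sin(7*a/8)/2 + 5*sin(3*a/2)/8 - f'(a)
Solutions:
 f(a) = C1 - 4*cos(7*a/8)/7 - 5*cos(3*a/2)/12


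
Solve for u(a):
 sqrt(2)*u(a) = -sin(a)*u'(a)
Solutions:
 u(a) = C1*(cos(a) + 1)^(sqrt(2)/2)/(cos(a) - 1)^(sqrt(2)/2)


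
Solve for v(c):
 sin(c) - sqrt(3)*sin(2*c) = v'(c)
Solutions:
 v(c) = C1 - cos(c) + sqrt(3)*cos(2*c)/2


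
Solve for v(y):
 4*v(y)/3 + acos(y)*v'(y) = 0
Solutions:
 v(y) = C1*exp(-4*Integral(1/acos(y), y)/3)


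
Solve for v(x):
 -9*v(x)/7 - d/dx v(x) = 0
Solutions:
 v(x) = C1*exp(-9*x/7)


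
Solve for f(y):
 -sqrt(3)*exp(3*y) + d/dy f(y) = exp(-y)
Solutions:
 f(y) = C1 + sqrt(3)*exp(3*y)/3 - exp(-y)


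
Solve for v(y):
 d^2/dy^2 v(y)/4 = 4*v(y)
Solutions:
 v(y) = C1*exp(-4*y) + C2*exp(4*y)


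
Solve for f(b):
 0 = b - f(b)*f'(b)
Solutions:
 f(b) = -sqrt(C1 + b^2)
 f(b) = sqrt(C1 + b^2)


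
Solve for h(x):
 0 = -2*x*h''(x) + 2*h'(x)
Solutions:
 h(x) = C1 + C2*x^2


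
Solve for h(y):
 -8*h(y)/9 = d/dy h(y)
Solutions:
 h(y) = C1*exp(-8*y/9)


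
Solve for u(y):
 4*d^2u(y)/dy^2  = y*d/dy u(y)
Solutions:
 u(y) = C1 + C2*erfi(sqrt(2)*y/4)


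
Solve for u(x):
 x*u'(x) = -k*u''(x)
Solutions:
 u(x) = C1 + C2*sqrt(k)*erf(sqrt(2)*x*sqrt(1/k)/2)


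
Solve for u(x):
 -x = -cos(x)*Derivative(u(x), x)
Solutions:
 u(x) = C1 + Integral(x/cos(x), x)


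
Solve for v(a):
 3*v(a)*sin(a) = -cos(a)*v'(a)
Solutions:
 v(a) = C1*cos(a)^3


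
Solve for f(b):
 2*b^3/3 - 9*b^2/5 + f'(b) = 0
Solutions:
 f(b) = C1 - b^4/6 + 3*b^3/5


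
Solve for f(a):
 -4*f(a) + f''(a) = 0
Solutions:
 f(a) = C1*exp(-2*a) + C2*exp(2*a)


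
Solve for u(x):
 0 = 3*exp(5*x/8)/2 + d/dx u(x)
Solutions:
 u(x) = C1 - 12*exp(5*x/8)/5


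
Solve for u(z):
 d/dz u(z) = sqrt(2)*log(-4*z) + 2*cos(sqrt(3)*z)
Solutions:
 u(z) = C1 + sqrt(2)*z*(log(-z) - 1) + 2*sqrt(2)*z*log(2) + 2*sqrt(3)*sin(sqrt(3)*z)/3


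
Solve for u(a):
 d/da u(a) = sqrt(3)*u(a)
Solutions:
 u(a) = C1*exp(sqrt(3)*a)


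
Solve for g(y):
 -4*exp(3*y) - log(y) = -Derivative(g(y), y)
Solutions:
 g(y) = C1 + y*log(y) - y + 4*exp(3*y)/3


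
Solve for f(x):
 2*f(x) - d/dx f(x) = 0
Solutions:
 f(x) = C1*exp(2*x)


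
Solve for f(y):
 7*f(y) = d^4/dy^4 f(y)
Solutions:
 f(y) = C1*exp(-7^(1/4)*y) + C2*exp(7^(1/4)*y) + C3*sin(7^(1/4)*y) + C4*cos(7^(1/4)*y)


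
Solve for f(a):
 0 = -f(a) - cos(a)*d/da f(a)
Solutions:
 f(a) = C1*sqrt(sin(a) - 1)/sqrt(sin(a) + 1)


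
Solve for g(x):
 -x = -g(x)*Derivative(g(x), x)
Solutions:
 g(x) = -sqrt(C1 + x^2)
 g(x) = sqrt(C1 + x^2)


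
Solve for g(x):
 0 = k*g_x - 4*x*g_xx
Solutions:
 g(x) = C1 + x^(re(k)/4 + 1)*(C2*sin(log(x)*Abs(im(k))/4) + C3*cos(log(x)*im(k)/4))


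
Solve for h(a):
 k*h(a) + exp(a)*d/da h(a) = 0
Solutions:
 h(a) = C1*exp(k*exp(-a))


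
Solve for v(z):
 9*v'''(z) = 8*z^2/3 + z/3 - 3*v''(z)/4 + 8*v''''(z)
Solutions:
 v(z) = C1 + C2*z + C3*exp(z*(9 - sqrt(105))/16) + C4*exp(z*(9 + sqrt(105))/16) + 8*z^4/27 - 382*z^3/27 + 14776*z^2/27


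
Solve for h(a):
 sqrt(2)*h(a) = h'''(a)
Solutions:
 h(a) = C3*exp(2^(1/6)*a) + (C1*sin(2^(1/6)*sqrt(3)*a/2) + C2*cos(2^(1/6)*sqrt(3)*a/2))*exp(-2^(1/6)*a/2)


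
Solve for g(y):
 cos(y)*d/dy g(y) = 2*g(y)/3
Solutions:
 g(y) = C1*(sin(y) + 1)^(1/3)/(sin(y) - 1)^(1/3)


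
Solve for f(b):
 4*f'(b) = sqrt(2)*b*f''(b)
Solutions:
 f(b) = C1 + C2*b^(1 + 2*sqrt(2))


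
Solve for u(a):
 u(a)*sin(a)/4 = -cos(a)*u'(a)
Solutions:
 u(a) = C1*cos(a)^(1/4)


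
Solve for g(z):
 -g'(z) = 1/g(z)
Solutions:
 g(z) = -sqrt(C1 - 2*z)
 g(z) = sqrt(C1 - 2*z)
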